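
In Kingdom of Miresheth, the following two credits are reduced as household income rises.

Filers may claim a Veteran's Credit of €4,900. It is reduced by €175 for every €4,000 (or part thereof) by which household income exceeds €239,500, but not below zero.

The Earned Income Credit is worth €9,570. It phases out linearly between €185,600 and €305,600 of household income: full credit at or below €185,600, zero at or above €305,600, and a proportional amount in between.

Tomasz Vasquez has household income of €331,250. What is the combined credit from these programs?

€875

Veteran's Credit: income exceeds €239,500 by €91,750, which is 23 full-or-partial €4,000 increments; reduction = 23 × €175 = €4,025, leaving €875.
Earned Income Credit: €331,250 is at or above €305,600, so the credit is €0.
Total: €875 + €0 = €875.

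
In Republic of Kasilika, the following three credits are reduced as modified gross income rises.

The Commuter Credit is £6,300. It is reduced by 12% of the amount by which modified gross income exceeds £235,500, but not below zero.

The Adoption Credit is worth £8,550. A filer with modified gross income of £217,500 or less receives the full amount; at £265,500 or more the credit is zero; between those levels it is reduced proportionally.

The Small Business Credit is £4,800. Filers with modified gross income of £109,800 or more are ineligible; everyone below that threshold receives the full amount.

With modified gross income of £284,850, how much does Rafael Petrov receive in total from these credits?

Commuter Credit: 12% of the £49,350 excess over £235,500 is £5,922; credit = £6,300 − £5,922 = £378.
Adoption Credit: £284,850 is at or above £265,500, so the credit is £0.
Small Business Credit: £284,850 meets or exceeds the £109,800 cutoff, so the credit is £0.
Total: £378 + £0 + £0 = £378.

£378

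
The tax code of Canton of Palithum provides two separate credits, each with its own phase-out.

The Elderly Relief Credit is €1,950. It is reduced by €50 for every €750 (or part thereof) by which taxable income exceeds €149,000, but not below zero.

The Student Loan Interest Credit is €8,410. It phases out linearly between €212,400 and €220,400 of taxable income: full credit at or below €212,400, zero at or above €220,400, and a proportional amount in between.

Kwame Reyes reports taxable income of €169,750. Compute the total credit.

Elderly Relief Credit: income exceeds €149,000 by €20,750, which is 28 full-or-partial €750 increments; reduction = 28 × €50 = €1,400, leaving €550.
Student Loan Interest Credit: €169,750 is at or below the €212,400 threshold, so the full €8,410 applies.
Total: €550 + €8,410 = €8,960.

€8,960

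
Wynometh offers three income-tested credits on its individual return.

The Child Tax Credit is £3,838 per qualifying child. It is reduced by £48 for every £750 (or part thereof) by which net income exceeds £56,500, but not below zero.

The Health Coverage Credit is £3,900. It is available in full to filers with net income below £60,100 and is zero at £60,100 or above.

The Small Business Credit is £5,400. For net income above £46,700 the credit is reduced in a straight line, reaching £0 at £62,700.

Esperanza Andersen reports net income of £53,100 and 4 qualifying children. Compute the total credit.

Child Tax Credit: base = 4 × £3,838 = £15,352. £53,100 is at or below the £56,500 threshold, so the full £15,352 applies.
Health Coverage Credit: £53,100 is below the £60,100 cutoff, so the full £3,900 applies.
Small Business Credit: £53,100 is £6,400 into a £16,000 phase-out range, leaving 9,600/16,000 of the credit: £5,400 × 9,600/16,000 = £3,240.
Total: £15,352 + £3,900 + £3,240 = £22,492.

£22,492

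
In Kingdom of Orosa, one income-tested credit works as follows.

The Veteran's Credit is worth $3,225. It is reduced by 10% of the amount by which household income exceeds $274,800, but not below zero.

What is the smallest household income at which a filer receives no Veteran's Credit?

The credit falls by 10% of each dollar above $274,800, so it reaches zero when the excess is $3,225 / 10% = $32,250: income = $274,800 + $32,250 = $307,050.

$307,050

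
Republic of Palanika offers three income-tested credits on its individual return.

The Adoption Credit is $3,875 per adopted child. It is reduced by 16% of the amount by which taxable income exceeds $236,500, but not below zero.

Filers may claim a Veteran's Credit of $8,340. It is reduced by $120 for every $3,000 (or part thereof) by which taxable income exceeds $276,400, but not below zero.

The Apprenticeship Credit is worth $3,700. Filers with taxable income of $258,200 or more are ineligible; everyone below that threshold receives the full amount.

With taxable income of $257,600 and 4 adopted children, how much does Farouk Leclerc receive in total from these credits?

$24,164

Adoption Credit: base = 4 × $3,875 = $15,500. 16% of the $21,100 excess over $236,500 is $3,376; credit = $15,500 − $3,376 = $12,124.
Veteran's Credit: $257,600 is at or below the $276,400 threshold, so the full $8,340 applies.
Apprenticeship Credit: $257,600 is below the $258,200 cutoff, so the full $3,700 applies.
Total: $12,124 + $8,340 + $3,700 = $24,164.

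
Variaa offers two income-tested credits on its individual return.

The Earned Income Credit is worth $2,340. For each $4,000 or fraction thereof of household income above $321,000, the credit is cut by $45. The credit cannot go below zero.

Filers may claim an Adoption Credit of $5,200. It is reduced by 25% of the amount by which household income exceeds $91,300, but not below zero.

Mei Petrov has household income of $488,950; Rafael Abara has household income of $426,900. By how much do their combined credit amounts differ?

Mei ($488,950): Earned Income Credit: income exceeds $321,000 by $167,950, which is 42 full-or-partial $4,000 increments; reduction = 42 × $45 = $1,890, leaving $450. Adoption Credit: 25% of the $397,650 excess over $91,300 is $99,412.50 ≥ base, so the credit is $0. total $450 + $0 = $450
Rafael ($426,900): Earned Income Credit: income exceeds $321,000 by $105,900, which is 27 full-or-partial $4,000 increments; reduction = 27 × $45 = $1,215, leaving $1,125. Adoption Credit: 25% of the $335,600 excess over $91,300 is $83,900 ≥ base, so the credit is $0. total $1,125 + $0 = $1,125
Difference: |$450 − $1,125| = $675.

$675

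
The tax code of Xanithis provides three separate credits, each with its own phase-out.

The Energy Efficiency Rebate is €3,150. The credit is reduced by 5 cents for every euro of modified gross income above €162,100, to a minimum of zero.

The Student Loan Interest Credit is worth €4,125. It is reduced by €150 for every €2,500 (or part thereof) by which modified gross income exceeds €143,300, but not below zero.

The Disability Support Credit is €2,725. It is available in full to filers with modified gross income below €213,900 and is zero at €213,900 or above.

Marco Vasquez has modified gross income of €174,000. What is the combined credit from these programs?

Energy Efficiency Rebate: 5% of the €11,900 excess over €162,100 is €595; credit = €3,150 − €595 = €2,555.
Student Loan Interest Credit: income exceeds €143,300 by €30,700, which is 13 full-or-partial €2,500 increments; reduction = 13 × €150 = €1,950, leaving €2,175.
Disability Support Credit: €174,000 is below the €213,900 cutoff, so the full €2,725 applies.
Total: €2,555 + €2,175 + €2,725 = €7,455.

€7,455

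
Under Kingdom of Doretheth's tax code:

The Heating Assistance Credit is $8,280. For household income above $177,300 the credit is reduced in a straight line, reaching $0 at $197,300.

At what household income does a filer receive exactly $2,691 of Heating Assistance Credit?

$190,800

$2,691 is 2,691/8,280 of the full $8,280, so 5,589/8,280 of the $20,000 range has been used: income = $177,300 + $20,000 × 5,589/8,280 = $190,800.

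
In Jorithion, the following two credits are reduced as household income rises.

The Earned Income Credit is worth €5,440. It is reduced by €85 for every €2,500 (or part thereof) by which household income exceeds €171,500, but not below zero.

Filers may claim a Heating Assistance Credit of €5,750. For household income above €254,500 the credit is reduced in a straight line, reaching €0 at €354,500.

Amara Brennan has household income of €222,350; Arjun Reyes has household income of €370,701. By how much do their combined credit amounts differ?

Amara (€222,350): Earned Income Credit: income exceeds €171,500 by €50,850, which is 21 full-or-partial €2,500 increments; reduction = 21 × €85 = €1,785, leaving €3,655. Heating Assistance Credit: €222,350 is at or below the €254,500 threshold, so the full €5,750 applies. total €3,655 + €5,750 = €9,405
Arjun (€370,701): Earned Income Credit: income exceeds €171,500 by €199,201 → 80 increments × €85 = €6,800 ≥ base, so the credit is €0. Heating Assistance Credit: €370,701 is at or above €354,500, so the credit is €0. total €0 + €0 = €0
Difference: |€9,405 − €0| = €9,405.

€9,405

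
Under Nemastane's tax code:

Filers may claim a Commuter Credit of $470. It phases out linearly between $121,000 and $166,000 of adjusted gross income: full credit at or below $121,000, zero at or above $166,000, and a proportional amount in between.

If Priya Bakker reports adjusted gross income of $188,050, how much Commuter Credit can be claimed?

$0

Commuter Credit: $188,050 is at or above $166,000, so the credit is $0.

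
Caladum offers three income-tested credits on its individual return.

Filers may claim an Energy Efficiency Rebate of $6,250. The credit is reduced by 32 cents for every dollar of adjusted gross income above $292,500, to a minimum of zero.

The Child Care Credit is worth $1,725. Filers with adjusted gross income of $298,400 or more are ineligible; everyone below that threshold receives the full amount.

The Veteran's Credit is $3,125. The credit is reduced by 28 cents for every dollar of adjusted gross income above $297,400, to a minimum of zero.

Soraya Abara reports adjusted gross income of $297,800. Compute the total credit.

$9,292

Energy Efficiency Rebate: 32% of the $5,300 excess over $292,500 is $1,696; credit = $6,250 − $1,696 = $4,554.
Child Care Credit: $297,800 is below the $298,400 cutoff, so the full $1,725 applies.
Veteran's Credit: 28% of the $400 excess over $297,400 is $112; credit = $3,125 − $112 = $3,013.
Total: $4,554 + $1,725 + $3,013 = $9,292.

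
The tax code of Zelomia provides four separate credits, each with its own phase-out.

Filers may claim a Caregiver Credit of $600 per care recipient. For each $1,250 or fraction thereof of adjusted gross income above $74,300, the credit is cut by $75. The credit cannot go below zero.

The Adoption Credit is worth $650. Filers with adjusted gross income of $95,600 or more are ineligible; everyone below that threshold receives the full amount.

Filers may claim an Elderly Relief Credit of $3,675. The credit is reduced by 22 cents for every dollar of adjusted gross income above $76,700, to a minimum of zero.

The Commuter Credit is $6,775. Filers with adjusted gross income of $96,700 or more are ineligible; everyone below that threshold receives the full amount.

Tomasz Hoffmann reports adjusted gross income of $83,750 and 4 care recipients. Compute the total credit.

Caregiver Credit: base = 4 × $600 = $2,400. income exceeds $74,300 by $9,450, which is 8 full-or-partial $1,250 increments; reduction = 8 × $75 = $600, leaving $1,800.
Adoption Credit: $83,750 is below the $95,600 cutoff, so the full $650 applies.
Elderly Relief Credit: 22% of the $7,050 excess over $76,700 is $1,551; credit = $3,675 − $1,551 = $2,124.
Commuter Credit: $83,750 is below the $96,700 cutoff, so the full $6,775 applies.
Total: $1,800 + $650 + $2,124 + $6,775 = $11,349.

$11,349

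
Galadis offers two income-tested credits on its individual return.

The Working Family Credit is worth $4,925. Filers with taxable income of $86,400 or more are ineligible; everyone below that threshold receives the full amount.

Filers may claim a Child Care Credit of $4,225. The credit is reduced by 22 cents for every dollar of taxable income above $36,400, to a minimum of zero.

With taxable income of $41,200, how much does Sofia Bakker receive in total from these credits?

$8,094

Working Family Credit: $41,200 is below the $86,400 cutoff, so the full $4,925 applies.
Child Care Credit: 22% of the $4,800 excess over $36,400 is $1,056; credit = $4,225 − $1,056 = $3,169.
Total: $4,925 + $3,169 = $8,094.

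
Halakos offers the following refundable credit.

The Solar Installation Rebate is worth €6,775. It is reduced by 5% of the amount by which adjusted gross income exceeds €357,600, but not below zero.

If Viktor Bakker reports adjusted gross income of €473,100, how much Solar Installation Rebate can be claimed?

Solar Installation Rebate: 5% of the €115,500 excess over €357,600 is €5,775; credit = €6,775 − €5,775 = €1,000.

€1,000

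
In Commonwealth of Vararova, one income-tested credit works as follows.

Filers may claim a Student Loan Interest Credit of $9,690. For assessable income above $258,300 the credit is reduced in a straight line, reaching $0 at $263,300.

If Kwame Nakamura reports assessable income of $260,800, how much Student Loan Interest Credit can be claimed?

$4,845

Student Loan Interest Credit: $260,800 is $2,500 into a $5,000 phase-out range, leaving 2,500/5,000 of the credit: $9,690 × 2,500/5,000 = $4,845.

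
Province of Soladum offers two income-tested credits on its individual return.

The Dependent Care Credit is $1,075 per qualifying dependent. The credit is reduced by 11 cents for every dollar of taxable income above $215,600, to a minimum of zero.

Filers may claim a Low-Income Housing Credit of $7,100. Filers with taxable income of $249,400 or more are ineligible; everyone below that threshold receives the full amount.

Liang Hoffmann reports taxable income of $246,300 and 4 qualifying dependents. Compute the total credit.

$8,023

Dependent Care Credit: base = 4 × $1,075 = $4,300. 11% of the $30,700 excess over $215,600 is $3,377; credit = $4,300 − $3,377 = $923.
Low-Income Housing Credit: $246,300 is below the $249,400 cutoff, so the full $7,100 applies.
Total: $923 + $7,100 = $8,023.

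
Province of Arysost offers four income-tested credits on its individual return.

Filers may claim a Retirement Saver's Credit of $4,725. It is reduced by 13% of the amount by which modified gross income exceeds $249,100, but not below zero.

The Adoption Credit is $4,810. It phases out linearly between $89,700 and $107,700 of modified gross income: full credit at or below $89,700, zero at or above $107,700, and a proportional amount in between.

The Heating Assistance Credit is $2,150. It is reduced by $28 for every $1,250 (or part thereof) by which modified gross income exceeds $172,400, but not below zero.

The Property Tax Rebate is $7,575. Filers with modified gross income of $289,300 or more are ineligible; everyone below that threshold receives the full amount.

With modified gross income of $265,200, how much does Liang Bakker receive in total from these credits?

Retirement Saver's Credit: 13% of the $16,100 excess over $249,100 is $2,093; credit = $4,725 − $2,093 = $2,632.
Adoption Credit: $265,200 is at or above $107,700, so the credit is $0.
Heating Assistance Credit: income exceeds $172,400 by $92,800, which is 75 full-or-partial $1,250 increments; reduction = 75 × $28 = $2,100, leaving $50.
Property Tax Rebate: $265,200 is below the $289,300 cutoff, so the full $7,575 applies.
Total: $2,632 + $0 + $50 + $7,575 = $10,257.

$10,257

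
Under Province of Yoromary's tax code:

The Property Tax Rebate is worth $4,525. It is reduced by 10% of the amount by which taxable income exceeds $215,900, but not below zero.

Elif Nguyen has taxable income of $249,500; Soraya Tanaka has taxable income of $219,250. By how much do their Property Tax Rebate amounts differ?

Elif ($249,500): Property Tax Rebate: 10% of the $33,600 excess over $215,900 is $3,360; credit = $4,525 − $3,360 = $1,165.
Soraya ($219,250): Property Tax Rebate: 10% of the $3,350 excess over $215,900 is $335; credit = $4,525 − $335 = $4,190.
Difference: |$1,165 − $4,190| = $3,025.

$3,025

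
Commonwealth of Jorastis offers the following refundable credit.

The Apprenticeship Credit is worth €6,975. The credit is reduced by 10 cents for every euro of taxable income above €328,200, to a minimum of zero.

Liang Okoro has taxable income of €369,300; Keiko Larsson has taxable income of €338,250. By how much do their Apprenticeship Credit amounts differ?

Liang (€369,300): Apprenticeship Credit: 10% of the €41,100 excess over €328,200 is €4,110; credit = €6,975 − €4,110 = €2,865.
Keiko (€338,250): Apprenticeship Credit: 10% of the €10,050 excess over €328,200 is €1,005; credit = €6,975 − €1,005 = €5,970.
Difference: |€2,865 − €5,970| = €3,105.

€3,105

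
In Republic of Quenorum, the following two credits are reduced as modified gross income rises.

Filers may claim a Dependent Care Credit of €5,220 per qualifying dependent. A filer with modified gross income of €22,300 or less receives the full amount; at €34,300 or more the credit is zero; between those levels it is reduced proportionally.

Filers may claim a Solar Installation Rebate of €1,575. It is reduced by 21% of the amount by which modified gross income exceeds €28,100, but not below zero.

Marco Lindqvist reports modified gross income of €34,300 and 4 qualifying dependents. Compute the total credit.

€273

Dependent Care Credit: base = 4 × €5,220 = €20,880. €34,300 is at or above €34,300, so the credit is €0.
Solar Installation Rebate: 21% of the €6,200 excess over €28,100 is €1,302; credit = €1,575 − €1,302 = €273.
Total: €0 + €273 = €273.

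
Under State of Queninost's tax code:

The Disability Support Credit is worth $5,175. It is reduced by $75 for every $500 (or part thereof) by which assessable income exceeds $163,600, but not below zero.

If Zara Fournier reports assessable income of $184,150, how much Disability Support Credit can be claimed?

Disability Support Credit: income exceeds $163,600 by $20,550, which is 42 full-or-partial $500 increments; reduction = 42 × $75 = $3,150, leaving $2,025.

$2,025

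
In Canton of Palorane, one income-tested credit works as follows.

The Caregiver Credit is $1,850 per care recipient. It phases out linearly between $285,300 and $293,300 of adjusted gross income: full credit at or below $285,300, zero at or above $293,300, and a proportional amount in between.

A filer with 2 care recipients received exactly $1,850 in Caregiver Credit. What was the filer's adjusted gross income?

$289,300

Full credit = 2 × $1,850 = $3,700.
$1,850 is 1,850/3,700 of the full $3,700, so 1,850/3,700 of the $8,000 range has been used: income = $285,300 + $8,000 × 1,850/3,700 = $289,300.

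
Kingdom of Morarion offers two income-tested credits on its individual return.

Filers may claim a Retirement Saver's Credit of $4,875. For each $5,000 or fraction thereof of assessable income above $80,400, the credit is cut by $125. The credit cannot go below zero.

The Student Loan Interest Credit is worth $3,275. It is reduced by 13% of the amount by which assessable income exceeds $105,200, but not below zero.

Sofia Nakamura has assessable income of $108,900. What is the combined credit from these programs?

$6,919

Retirement Saver's Credit: income exceeds $80,400 by $28,500, which is 6 full-or-partial $5,000 increments; reduction = 6 × $125 = $750, leaving $4,125.
Student Loan Interest Credit: 13% of the $3,700 excess over $105,200 is $481; credit = $3,275 − $481 = $2,794.
Total: $4,125 + $2,794 = $6,919.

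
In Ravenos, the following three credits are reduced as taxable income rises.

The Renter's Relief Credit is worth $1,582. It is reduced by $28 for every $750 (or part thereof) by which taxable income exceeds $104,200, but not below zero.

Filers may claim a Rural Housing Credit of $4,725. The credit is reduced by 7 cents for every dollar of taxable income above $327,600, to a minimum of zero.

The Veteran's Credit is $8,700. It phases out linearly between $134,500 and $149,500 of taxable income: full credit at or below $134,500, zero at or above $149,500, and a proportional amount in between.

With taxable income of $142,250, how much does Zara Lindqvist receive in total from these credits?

Renter's Relief Credit: income exceeds $104,200 by $38,050, which is 51 full-or-partial $750 increments; reduction = 51 × $28 = $1,428, leaving $154.
Rural Housing Credit: $142,250 is at or below the $327,600 threshold, so the full $4,725 applies.
Veteran's Credit: $142,250 is $7,750 into a $15,000 phase-out range, leaving 7,250/15,000 of the credit: $8,700 × 7,250/15,000 = $4,205.
Total: $154 + $4,725 + $4,205 = $9,084.

$9,084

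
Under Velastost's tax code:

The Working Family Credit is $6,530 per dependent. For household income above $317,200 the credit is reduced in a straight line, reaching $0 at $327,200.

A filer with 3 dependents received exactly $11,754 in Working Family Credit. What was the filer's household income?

Full credit = 3 × $6,530 = $19,590.
$11,754 is 11,754/19,590 of the full $19,590, so 7,836/19,590 of the $10,000 range has been used: income = $317,200 + $10,000 × 7,836/19,590 = $321,200.

$321,200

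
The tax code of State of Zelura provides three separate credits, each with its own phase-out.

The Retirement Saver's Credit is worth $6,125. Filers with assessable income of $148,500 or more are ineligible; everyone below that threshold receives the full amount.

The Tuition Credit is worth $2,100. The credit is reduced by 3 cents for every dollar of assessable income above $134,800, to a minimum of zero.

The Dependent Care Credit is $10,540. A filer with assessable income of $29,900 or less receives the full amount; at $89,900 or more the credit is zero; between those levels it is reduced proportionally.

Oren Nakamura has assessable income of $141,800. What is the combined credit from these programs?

Retirement Saver's Credit: $141,800 is below the $148,500 cutoff, so the full $6,125 applies.
Tuition Credit: 3% of the $7,000 excess over $134,800 is $210; credit = $2,100 − $210 = $1,890.
Dependent Care Credit: $141,800 is at or above $89,900, so the credit is $0.
Total: $6,125 + $1,890 + $0 = $8,015.

$8,015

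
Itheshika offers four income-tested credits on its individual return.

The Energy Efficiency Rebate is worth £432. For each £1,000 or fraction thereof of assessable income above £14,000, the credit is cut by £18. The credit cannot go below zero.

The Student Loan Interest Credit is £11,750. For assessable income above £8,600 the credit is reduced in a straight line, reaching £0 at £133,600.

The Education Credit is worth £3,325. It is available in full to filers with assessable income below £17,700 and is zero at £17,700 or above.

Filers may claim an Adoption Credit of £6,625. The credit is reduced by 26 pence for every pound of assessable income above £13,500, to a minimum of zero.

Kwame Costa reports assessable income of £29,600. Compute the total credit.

£12,359

Energy Efficiency Rebate: income exceeds £14,000 by £15,600, which is 16 full-or-partial £1,000 increments; reduction = 16 × £18 = £288, leaving £144.
Student Loan Interest Credit: £29,600 is £21,000 into a £125,000 phase-out range, leaving 104,000/125,000 of the credit: £11,750 × 104,000/125,000 = £9,776.
Education Credit: £29,600 meets or exceeds the £17,700 cutoff, so the credit is £0.
Adoption Credit: 26% of the £16,100 excess over £13,500 is £4,186; credit = £6,625 − £4,186 = £2,439.
Total: £144 + £9,776 + £0 + £2,439 = £12,359.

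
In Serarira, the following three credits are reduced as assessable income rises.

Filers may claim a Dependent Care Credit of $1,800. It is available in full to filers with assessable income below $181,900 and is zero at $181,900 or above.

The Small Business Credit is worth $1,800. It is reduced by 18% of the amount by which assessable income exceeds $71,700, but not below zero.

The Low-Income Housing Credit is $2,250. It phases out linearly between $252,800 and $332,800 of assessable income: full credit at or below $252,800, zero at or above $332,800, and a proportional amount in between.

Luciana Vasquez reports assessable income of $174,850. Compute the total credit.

Dependent Care Credit: $174,850 is below the $181,900 cutoff, so the full $1,800 applies.
Small Business Credit: 18% of the $103,150 excess over $71,700 is $18,567 ≥ base, so the credit is $0.
Low-Income Housing Credit: $174,850 is at or below the $252,800 threshold, so the full $2,250 applies.
Total: $1,800 + $0 + $2,250 = $4,050.

$4,050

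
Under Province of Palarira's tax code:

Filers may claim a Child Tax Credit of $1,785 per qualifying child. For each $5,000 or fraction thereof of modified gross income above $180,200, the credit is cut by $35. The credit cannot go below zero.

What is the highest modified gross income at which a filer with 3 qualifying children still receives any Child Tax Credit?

$940,200

Full credit = 3 × $1,785 = $5,355.
After 152 increments the reduction is 152 × $35 = $5,320, leaving $35; one more increment wipes it out. Increment 152 ends at excess 152 × $5,000 = $760,000, so the highest qualifying income is $180,200 + $760,000 = $940,200.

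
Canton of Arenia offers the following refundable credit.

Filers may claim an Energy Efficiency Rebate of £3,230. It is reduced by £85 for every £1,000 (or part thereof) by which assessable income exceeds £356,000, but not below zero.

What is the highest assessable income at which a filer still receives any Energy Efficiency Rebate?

After 37 increments the reduction is 37 × £85 = £3,145, leaving £85; one more increment wipes it out. Increment 37 ends at excess 37 × £1,000 = £37,000, so the highest qualifying income is £356,000 + £37,000 = £393,000.

£393,000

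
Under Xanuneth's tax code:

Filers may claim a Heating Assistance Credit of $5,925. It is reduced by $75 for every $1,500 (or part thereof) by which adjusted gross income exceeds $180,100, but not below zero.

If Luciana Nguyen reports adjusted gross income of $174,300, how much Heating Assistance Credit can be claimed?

Heating Assistance Credit: $174,300 is at or below the $180,100 threshold, so the full $5,925 applies.

$5,925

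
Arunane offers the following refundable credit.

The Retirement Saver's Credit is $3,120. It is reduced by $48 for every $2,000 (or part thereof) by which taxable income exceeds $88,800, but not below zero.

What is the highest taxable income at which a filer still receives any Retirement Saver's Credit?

$216,800

After 64 increments the reduction is 64 × $48 = $3,072, leaving $48; one more increment wipes it out. Increment 64 ends at excess 64 × $2,000 = $128,000, so the highest qualifying income is $88,800 + $128,000 = $216,800.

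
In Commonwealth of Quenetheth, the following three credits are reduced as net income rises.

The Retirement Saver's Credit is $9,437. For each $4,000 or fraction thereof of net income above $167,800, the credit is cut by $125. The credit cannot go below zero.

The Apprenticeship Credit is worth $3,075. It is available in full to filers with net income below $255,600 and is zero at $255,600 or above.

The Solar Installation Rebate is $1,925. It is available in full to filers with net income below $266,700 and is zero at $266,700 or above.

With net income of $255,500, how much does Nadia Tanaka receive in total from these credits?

Retirement Saver's Credit: income exceeds $167,800 by $87,700, which is 22 full-or-partial $4,000 increments; reduction = 22 × $125 = $2,750, leaving $6,687.
Apprenticeship Credit: $255,500 is below the $255,600 cutoff, so the full $3,075 applies.
Solar Installation Rebate: $255,500 is below the $266,700 cutoff, so the full $1,925 applies.
Total: $6,687 + $3,075 + $1,925 = $11,687.

$11,687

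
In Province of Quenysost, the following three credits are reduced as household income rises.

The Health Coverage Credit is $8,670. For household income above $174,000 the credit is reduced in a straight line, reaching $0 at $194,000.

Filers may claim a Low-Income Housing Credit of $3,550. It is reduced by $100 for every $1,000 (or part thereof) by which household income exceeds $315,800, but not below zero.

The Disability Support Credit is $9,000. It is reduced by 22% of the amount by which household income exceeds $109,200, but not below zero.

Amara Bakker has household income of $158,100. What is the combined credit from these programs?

$12,220

Health Coverage Credit: $158,100 is at or below the $174,000 threshold, so the full $8,670 applies.
Low-Income Housing Credit: $158,100 is at or below the $315,800 threshold, so the full $3,550 applies.
Disability Support Credit: 22% of the $48,900 excess over $109,200 is $10,758 ≥ base, so the credit is $0.
Total: $8,670 + $3,550 + $0 = $12,220.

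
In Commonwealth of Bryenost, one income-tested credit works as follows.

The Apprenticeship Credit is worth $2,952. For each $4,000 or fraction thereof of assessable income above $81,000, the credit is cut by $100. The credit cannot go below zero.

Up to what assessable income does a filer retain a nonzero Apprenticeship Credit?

After 29 increments the reduction is 29 × $100 = $2,900, leaving $52; one more increment wipes it out. Increment 29 ends at excess 29 × $4,000 = $116,000, so the highest qualifying income is $81,000 + $116,000 = $197,000.

$197,000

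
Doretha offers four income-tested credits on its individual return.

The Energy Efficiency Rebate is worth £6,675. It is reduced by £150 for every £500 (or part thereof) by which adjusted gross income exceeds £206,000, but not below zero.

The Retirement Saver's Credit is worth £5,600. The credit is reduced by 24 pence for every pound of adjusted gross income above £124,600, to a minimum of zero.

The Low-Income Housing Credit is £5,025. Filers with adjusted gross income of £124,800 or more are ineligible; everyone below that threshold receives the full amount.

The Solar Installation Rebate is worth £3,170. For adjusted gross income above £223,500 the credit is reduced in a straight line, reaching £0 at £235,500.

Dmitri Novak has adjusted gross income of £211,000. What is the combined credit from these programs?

£8,345

Energy Efficiency Rebate: income exceeds £206,000 by £5,000, which is 10 full-or-partial £500 increments; reduction = 10 × £150 = £1,500, leaving £5,175.
Retirement Saver's Credit: 24% of the £86,400 excess over £124,600 is £20,736 ≥ base, so the credit is £0.
Low-Income Housing Credit: £211,000 meets or exceeds the £124,800 cutoff, so the credit is £0.
Solar Installation Rebate: £211,000 is at or below the £223,500 threshold, so the full £3,170 applies.
Total: £5,175 + £0 + £0 + £3,170 = £8,345.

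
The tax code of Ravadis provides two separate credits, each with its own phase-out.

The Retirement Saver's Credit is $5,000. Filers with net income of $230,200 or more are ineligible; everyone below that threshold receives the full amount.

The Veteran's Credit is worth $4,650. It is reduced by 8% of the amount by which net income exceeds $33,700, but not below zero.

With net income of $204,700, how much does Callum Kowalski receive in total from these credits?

Retirement Saver's Credit: $204,700 is below the $230,200 cutoff, so the full $5,000 applies.
Veteran's Credit: 8% of the $171,000 excess over $33,700 is $13,680 ≥ base, so the credit is $0.
Total: $5,000 + $0 = $5,000.

$5,000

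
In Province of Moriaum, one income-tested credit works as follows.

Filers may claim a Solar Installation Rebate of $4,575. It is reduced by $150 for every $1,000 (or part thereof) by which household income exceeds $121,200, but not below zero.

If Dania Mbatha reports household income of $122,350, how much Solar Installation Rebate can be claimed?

Solar Installation Rebate: income exceeds $121,200 by $1,150, which is 2 full-or-partial $1,000 increments; reduction = 2 × $150 = $300, leaving $4,275.

$4,275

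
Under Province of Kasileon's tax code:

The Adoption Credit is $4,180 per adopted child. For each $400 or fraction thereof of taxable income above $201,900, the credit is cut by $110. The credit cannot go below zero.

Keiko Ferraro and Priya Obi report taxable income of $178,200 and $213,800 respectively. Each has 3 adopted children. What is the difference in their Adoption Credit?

$3,300

Keiko ($178,200): Adoption Credit: base = 3 × $4,180 = $12,540. $178,200 is at or below the $201,900 threshold, so the full $12,540 applies.
Priya ($213,800): Adoption Credit: base = 3 × $4,180 = $12,540. income exceeds $201,900 by $11,900, which is 30 full-or-partial $400 increments; reduction = 30 × $110 = $3,300, leaving $9,240.
Difference: |$12,540 − $9,240| = $3,300.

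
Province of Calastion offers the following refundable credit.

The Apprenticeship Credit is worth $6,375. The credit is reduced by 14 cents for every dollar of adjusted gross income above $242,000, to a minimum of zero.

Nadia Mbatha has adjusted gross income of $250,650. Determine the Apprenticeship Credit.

$5,164

Apprenticeship Credit: 14% of the $8,650 excess over $242,000 is $1,211; credit = $6,375 − $1,211 = $5,164.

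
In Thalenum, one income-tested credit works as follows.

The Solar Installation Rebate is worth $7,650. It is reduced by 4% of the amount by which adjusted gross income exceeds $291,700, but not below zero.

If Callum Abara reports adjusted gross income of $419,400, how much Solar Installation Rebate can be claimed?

Solar Installation Rebate: 4% of the $127,700 excess over $291,700 is $5,108; credit = $7,650 − $5,108 = $2,542.

$2,542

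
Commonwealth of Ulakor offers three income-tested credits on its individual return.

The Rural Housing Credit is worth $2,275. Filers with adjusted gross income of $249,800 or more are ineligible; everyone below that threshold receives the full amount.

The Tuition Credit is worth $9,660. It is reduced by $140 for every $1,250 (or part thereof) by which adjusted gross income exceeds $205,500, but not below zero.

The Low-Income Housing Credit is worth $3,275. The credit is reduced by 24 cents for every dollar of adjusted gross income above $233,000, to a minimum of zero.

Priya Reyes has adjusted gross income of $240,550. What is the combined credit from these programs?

Rural Housing Credit: $240,550 is below the $249,800 cutoff, so the full $2,275 applies.
Tuition Credit: income exceeds $205,500 by $35,050, which is 29 full-or-partial $1,250 increments; reduction = 29 × $140 = $4,060, leaving $5,600.
Low-Income Housing Credit: 24% of the $7,550 excess over $233,000 is $1,812; credit = $3,275 − $1,812 = $1,463.
Total: $2,275 + $5,600 + $1,463 = $9,338.

$9,338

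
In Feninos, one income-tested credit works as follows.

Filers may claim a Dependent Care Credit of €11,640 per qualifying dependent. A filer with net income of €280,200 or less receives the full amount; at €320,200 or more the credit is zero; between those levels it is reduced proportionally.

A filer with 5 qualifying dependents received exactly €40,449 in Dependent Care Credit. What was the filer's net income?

Full credit = 5 × €11,640 = €58,200.
€40,449 is 40,449/58,200 of the full €58,200, so 17,751/58,200 of the €40,000 range has been used: income = €280,200 + €40,000 × 17,751/58,200 = €292,400.

€292,400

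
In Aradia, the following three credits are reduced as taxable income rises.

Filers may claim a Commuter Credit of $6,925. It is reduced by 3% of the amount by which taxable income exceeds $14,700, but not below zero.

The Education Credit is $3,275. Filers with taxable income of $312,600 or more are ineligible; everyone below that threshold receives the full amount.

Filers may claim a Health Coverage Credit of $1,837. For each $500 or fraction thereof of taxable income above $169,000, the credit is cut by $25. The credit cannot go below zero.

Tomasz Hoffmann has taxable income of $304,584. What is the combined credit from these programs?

$3,275

Commuter Credit: 3% of the $289,884 excess over $14,700 is $8,696.52 ≥ base, so the credit is $0.
Education Credit: $304,584 is below the $312,600 cutoff, so the full $3,275 applies.
Health Coverage Credit: income exceeds $169,000 by $135,584 → 272 increments × $25 = $6,800 ≥ base, so the credit is $0.
Total: $0 + $3,275 + $0 = $3,275.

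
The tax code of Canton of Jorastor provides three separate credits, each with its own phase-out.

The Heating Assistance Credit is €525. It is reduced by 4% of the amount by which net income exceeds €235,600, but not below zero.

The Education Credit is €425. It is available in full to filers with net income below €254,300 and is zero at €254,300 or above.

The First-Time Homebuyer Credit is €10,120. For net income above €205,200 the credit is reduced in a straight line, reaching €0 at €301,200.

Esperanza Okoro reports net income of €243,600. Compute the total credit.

Heating Assistance Credit: 4% of the €8,000 excess over €235,600 is €320; credit = €525 − €320 = €205.
Education Credit: €243,600 is below the €254,300 cutoff, so the full €425 applies.
First-Time Homebuyer Credit: €243,600 is €38,400 into a €96,000 phase-out range, leaving 57,600/96,000 of the credit: €10,120 × 57,600/96,000 = €6,072.
Total: €205 + €425 + €6,072 = €6,702.

€6,702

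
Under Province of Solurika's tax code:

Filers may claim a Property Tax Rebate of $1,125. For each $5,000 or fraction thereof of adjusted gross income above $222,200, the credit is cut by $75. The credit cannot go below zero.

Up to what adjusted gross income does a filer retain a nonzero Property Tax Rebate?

After 14 increments the reduction is 14 × $75 = $1,050, leaving $75; one more increment wipes it out. Increment 14 ends at excess 14 × $5,000 = $70,000, so the highest qualifying income is $222,200 + $70,000 = $292,200.

$292,200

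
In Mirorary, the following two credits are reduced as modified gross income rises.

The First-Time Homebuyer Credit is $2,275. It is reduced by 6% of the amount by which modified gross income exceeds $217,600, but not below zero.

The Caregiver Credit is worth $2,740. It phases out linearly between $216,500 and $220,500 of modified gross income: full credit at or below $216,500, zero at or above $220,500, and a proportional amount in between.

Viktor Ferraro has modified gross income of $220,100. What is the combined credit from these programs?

First-Time Homebuyer Credit: 6% of the $2,500 excess over $217,600 is $150; credit = $2,275 − $150 = $2,125.
Caregiver Credit: $220,100 is $3,600 into a $4,000 phase-out range, leaving 400/4,000 of the credit: $2,740 × 400/4,000 = $274.
Total: $2,125 + $274 = $2,399.

$2,399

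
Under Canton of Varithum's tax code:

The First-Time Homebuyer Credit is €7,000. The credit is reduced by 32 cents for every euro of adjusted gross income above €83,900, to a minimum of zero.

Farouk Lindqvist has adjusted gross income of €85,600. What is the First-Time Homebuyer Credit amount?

€6,456

First-Time Homebuyer Credit: 32% of the €1,700 excess over €83,900 is €544; credit = €7,000 − €544 = €6,456.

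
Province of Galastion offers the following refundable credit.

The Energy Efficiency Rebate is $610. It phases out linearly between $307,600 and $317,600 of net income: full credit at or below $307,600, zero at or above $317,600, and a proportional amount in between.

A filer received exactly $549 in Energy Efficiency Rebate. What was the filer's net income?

$308,600

$549 is 549/610 of the full $610, so 61/610 of the $10,000 range has been used: income = $307,600 + $10,000 × 61/610 = $308,600.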